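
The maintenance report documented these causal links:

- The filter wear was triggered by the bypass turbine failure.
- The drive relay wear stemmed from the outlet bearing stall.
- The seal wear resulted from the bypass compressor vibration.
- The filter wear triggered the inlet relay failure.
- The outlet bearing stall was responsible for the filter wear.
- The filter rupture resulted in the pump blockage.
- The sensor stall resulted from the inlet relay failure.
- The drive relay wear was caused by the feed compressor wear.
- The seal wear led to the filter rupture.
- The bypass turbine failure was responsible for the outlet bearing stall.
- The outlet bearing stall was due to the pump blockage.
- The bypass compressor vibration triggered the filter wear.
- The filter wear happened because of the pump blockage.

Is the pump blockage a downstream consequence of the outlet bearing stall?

The outlet bearing stall leads to the filter wear, the inlet relay failure, the drive relay wear, the sensor stall; the pump blockage is not among them.

No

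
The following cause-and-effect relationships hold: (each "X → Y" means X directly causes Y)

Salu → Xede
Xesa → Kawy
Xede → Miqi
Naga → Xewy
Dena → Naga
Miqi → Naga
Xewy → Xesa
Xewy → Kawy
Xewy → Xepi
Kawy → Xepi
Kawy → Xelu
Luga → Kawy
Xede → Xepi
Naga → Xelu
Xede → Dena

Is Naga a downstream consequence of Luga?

No

Luga leads to Kawy, Xelu, Xepi; Naga is not among them.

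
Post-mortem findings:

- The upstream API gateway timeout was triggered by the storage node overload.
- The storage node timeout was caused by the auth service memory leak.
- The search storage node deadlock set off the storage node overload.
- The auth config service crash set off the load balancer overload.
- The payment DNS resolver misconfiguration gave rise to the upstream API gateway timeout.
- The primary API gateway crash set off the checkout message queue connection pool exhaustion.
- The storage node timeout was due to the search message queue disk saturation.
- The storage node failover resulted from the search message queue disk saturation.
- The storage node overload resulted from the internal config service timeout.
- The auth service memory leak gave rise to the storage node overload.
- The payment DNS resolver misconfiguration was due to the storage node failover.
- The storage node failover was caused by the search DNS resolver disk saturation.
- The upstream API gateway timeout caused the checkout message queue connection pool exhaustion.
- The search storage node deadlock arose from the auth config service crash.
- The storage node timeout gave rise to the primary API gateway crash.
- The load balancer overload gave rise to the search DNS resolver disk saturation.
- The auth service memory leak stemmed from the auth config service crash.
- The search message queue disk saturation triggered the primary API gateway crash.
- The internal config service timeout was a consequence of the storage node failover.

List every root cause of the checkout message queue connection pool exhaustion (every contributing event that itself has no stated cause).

the auth config service crash, the search message queue disk saturation

Tracing upstream from the checkout message queue connection pool exhaustion: the checkout message queue connection pool exhaustion ← the upstream API gateway timeout ← the storage node overload ← the auth service memory leak ← the auth config service crash.
A separate upstream branch: the checkout message queue connection pool exhaustion ← the primary API gateway crash ← the search message queue disk saturation.
Each of those chain origins has no stated cause.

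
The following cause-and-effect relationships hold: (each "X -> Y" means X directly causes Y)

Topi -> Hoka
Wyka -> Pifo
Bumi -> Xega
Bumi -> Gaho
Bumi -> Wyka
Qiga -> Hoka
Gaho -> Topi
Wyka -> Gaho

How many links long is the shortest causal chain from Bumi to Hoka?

3

Shortest chain: Bumi → Gaho → Topi → Hoka.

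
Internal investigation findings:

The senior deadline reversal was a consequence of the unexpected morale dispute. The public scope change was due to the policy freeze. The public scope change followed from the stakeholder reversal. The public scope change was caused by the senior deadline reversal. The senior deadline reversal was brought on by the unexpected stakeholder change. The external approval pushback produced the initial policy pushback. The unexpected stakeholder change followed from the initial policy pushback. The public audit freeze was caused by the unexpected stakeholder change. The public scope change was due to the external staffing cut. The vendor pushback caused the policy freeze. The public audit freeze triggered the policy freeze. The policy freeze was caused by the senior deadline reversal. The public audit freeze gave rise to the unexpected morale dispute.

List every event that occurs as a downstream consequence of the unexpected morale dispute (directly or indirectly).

Direct effects: the senior deadline reversal.
2 steps out: the policy freeze, the public scope change.
Not reachable from it: the vendor pushback, the external approval pushback, the initial policy pushback, the stakeholder reversal, the unexpected stakeholder change, the public audit freeze, the external staffing cut.

the policy freeze, the public scope change, the senior deadline reversal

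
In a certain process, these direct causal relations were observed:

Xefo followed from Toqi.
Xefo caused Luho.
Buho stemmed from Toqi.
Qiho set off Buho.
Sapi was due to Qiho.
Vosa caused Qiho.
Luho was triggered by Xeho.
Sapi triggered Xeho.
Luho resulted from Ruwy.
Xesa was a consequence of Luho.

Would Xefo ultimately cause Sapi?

Xefo leads to Luho, Xesa; Sapi is not among them.

No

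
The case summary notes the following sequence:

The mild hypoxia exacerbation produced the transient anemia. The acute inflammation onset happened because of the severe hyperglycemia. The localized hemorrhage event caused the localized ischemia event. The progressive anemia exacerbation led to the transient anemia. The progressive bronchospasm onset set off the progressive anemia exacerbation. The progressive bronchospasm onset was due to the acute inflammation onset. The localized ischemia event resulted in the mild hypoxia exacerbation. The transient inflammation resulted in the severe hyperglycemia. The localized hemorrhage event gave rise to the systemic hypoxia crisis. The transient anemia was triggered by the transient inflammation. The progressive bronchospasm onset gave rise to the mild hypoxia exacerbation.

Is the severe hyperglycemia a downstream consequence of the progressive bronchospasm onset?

The progressive bronchospasm onset leads to the progressive anemia exacerbation, the mild hypoxia exacerbation, the transient anemia; the severe hyperglycemia is not among them.

No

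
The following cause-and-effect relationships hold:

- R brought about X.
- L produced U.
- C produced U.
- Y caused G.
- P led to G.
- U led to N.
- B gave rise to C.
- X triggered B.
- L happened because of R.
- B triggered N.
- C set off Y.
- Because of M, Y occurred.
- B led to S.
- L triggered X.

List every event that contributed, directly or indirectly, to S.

Immediate cause of S: B.
Further upstream: R, L, X.

B, L, R, X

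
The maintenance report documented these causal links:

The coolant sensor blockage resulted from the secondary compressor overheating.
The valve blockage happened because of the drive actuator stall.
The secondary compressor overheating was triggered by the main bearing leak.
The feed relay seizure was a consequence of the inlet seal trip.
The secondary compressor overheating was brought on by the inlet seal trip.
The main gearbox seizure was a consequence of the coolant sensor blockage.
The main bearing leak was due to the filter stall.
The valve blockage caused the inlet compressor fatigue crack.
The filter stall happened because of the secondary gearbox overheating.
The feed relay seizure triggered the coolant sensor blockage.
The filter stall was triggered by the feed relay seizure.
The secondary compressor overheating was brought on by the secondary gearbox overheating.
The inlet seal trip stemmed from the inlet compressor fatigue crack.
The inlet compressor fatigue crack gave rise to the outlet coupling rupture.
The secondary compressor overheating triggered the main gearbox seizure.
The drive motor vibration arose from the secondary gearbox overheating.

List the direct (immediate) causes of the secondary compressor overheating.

the inlet seal trip, the main bearing leak, the secondary gearbox overheating

Upstream contributors include the drive actuator stall, the valve blockage, the inlet compressor fatigue crack, the feed relay seizure, the filter stall, but only the inlet seal trip, the main bearing leak, the secondary gearbox overheating feed directly into the secondary compressor overheating.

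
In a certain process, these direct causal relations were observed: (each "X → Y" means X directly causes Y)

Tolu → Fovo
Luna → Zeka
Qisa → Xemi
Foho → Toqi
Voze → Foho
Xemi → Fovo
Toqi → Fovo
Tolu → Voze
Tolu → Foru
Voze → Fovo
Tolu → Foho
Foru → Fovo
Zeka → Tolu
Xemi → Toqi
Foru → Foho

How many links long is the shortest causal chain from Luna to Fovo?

3

Shortest chain: Luna → Zeka → Tolu → Fovo.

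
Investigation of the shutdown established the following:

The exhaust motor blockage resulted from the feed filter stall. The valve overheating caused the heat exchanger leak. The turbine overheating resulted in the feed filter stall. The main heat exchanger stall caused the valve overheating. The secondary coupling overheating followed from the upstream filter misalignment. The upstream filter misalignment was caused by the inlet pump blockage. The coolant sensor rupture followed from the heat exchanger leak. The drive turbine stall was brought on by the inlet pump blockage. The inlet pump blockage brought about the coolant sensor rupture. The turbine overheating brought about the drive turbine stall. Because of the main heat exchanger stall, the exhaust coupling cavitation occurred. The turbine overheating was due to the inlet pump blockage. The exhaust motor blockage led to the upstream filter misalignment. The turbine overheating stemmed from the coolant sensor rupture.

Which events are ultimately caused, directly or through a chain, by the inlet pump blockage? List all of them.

the coolant sensor rupture, the drive turbine stall, the exhaust motor blockage, the feed filter stall, the secondary coupling overheating, the turbine overheating, the upstream filter misalignment

Direct effects: the coolant sensor rupture, the turbine overheating, the drive turbine stall, the upstream filter misalignment.
2 steps out: the feed filter stall, the secondary coupling overheating.
3 steps out: the exhaust motor blockage.
Not reachable from it: the main heat exchanger stall, the exhaust coupling cavitation, the valve overheating, the heat exchanger leak.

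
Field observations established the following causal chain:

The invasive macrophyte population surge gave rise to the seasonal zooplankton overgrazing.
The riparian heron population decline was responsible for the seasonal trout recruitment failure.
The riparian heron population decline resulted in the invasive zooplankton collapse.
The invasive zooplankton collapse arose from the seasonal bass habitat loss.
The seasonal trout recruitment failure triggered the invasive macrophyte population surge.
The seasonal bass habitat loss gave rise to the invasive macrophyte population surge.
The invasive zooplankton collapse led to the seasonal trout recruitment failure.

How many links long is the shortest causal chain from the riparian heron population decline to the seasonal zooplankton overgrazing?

Shortest chain: the riparian heron population decline → the seasonal trout recruitment failure → the invasive macrophyte population surge → the seasonal zooplankton overgrazing.

3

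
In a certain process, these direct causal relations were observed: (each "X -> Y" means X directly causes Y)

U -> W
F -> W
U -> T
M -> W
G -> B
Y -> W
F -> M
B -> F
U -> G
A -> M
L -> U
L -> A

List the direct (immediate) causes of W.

F, M, U, Y

Upstream contributors include L, G, B, A, but only F, M, U, Y feed directly into W.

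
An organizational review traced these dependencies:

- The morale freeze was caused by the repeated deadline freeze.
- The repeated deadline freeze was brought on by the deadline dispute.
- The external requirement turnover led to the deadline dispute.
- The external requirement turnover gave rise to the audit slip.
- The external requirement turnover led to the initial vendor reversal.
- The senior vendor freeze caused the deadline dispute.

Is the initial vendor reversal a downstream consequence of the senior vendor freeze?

The senior vendor freeze leads to the deadline dispute, the repeated deadline freeze, the morale freeze; the initial vendor reversal is not among them.

No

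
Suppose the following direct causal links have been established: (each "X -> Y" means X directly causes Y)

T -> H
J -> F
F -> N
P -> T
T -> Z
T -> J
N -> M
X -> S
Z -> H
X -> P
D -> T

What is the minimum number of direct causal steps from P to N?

4

Shortest chain: P → T → J → F → N.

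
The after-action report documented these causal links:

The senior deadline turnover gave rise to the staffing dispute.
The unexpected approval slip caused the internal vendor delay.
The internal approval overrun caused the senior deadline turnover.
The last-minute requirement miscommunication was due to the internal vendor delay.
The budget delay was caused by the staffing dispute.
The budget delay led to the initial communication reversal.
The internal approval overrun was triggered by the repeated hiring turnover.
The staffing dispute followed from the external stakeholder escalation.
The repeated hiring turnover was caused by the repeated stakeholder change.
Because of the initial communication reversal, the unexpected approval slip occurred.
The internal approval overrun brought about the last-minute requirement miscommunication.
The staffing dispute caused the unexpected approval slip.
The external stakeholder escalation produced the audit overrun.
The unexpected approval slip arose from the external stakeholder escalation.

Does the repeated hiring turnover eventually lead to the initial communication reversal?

Yes

There is a causal chain: the repeated hiring turnover → the internal approval overrun → the senior deadline turnover → the staffing dispute → the budget delay → the initial communication reversal.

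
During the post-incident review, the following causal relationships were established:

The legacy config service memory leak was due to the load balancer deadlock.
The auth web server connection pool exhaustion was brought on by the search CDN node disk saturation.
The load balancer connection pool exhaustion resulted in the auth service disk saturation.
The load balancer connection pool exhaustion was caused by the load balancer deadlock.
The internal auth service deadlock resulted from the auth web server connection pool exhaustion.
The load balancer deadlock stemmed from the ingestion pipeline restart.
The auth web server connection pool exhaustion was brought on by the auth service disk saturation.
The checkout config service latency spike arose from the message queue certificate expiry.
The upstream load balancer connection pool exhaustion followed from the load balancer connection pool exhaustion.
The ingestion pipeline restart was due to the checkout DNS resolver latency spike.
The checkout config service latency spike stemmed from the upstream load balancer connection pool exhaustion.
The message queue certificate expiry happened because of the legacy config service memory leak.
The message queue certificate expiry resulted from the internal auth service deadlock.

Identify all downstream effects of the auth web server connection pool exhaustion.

Direct effects: the internal auth service deadlock.
2 steps out: the message queue certificate expiry.
3 steps out: the checkout config service latency spike.
Not reachable from it: the checkout DNS resolver latency spike, the ingestion pipeline restart, the load balancer deadlock, the load balancer connection pool exhaustion, the auth service disk saturation, the legacy config service memory leak, the upstream load balancer connection pool exhaustion, the search CDN node disk saturation.

the checkout config service latency spike, the internal auth service deadlock, the message queue certificate expiry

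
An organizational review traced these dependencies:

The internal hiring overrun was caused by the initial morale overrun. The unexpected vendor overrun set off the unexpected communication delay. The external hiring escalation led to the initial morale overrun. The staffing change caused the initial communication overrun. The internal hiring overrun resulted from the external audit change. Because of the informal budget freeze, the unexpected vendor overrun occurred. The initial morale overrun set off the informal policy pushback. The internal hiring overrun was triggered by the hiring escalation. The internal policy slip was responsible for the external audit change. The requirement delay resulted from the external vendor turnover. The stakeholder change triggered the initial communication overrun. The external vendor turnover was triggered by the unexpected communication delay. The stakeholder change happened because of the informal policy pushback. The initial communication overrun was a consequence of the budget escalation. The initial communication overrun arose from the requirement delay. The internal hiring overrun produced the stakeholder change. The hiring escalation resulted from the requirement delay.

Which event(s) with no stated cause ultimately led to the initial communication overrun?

Tracing upstream from the initial communication overrun: the initial communication overrun ← the requirement delay ← the external vendor turnover ← the unexpected communication delay ← the unexpected vendor overrun ← the informal budget freeze.
A separate upstream branch: the initial communication overrun ← the stakeholder change ← the internal hiring overrun ← the external audit change ← the internal policy slip.
A separate upstream branch: the initial communication overrun ← the stakeholder change ← the internal hiring overrun ← the initial morale overrun ← the external hiring escalation.
A separate upstream branch: the initial communication overrun ← the budget escalation.
A separate upstream branch: the initial communication overrun ← the staffing change.
Each of those chain origins has no stated cause.

the budget escalation, the external hiring escalation, the informal budget freeze, the internal policy slip, the staffing change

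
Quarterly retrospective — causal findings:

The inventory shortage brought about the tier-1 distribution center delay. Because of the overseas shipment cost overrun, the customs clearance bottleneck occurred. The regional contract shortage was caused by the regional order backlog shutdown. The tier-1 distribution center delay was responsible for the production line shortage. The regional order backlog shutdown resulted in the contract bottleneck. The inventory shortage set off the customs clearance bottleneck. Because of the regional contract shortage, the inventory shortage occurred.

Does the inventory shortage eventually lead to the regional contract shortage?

No

The inventory shortage leads to the tier-1 distribution center delay, the customs clearance bottleneck, the production line shortage; the regional contract shortage is not among them.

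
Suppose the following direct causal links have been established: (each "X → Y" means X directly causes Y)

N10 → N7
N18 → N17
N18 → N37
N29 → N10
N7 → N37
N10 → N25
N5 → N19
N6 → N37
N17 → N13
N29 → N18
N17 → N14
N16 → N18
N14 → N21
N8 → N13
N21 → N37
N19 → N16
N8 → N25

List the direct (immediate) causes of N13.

Upstream contributors include N29, N5, N19, N16, N18, but only N17, N8 feed directly into N13.

N17, N8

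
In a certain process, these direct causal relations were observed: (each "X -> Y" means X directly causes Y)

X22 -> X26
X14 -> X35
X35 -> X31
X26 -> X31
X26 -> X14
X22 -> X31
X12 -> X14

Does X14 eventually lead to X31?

Yes

There is a causal chain: X14 → X35 → X31.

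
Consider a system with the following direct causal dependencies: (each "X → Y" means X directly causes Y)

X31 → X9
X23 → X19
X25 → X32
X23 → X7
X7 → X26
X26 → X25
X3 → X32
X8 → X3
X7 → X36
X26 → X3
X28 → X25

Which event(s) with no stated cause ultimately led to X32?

Tracing upstream from X32: X32 ← X3 ← X26 ← X7 ← X23.
A separate upstream branch: X32 ← X3 ← X8.
A separate upstream branch: X32 ← X25 ← X28.
Each of those chain origins has no stated cause.

X23, X28, X8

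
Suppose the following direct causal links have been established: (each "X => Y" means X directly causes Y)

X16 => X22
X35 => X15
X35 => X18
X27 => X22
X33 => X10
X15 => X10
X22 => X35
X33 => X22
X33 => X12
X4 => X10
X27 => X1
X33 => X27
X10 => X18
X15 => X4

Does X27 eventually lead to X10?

There is a causal chain: X27 → X22 → X35 → X15 → X10.

Yes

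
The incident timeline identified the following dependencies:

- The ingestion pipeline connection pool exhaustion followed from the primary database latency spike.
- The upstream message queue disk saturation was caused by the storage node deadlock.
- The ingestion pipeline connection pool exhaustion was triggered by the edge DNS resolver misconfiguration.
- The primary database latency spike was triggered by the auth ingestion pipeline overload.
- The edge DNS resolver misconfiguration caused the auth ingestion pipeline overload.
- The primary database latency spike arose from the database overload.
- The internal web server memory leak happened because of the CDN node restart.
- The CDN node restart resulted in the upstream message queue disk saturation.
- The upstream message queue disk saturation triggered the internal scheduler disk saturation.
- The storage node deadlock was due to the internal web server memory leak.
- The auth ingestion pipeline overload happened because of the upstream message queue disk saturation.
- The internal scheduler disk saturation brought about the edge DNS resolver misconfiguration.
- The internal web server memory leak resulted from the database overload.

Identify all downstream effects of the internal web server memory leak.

the auth ingestion pipeline overload, the edge DNS resolver misconfiguration, the ingestion pipeline connection pool exhaustion, the internal scheduler disk saturation, the primary database latency spike, the storage node deadlock, the upstream message queue disk saturation

Direct effects: the storage node deadlock.
2 steps out: the upstream message queue disk saturation.
3 steps out: the internal scheduler disk saturation, the auth ingestion pipeline overload.
4 steps out: the edge DNS resolver misconfiguration, the primary database latency spike.
5 steps out: the ingestion pipeline connection pool exhaustion.
Not reachable from it: the database overload, the CDN node restart.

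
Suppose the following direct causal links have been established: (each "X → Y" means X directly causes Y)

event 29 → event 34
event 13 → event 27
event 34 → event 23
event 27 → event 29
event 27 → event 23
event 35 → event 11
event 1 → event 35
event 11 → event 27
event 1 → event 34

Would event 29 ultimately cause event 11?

Event 29 leads to event 34, event 23; event 11 is not among them.

No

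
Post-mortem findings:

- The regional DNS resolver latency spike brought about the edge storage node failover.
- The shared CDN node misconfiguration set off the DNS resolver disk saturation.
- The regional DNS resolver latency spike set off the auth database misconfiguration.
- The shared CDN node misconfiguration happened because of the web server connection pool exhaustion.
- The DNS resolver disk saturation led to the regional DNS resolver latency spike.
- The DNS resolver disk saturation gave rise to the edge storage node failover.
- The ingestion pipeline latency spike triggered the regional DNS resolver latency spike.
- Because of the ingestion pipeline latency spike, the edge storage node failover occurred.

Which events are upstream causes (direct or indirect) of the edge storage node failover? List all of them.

Immediate causes of the edge storage node failover: the ingestion pipeline latency spike, the DNS resolver disk saturation, the regional DNS resolver latency spike.
Further upstream: the web server connection pool exhaustion, the shared CDN node misconfiguration.

the DNS resolver disk saturation, the ingestion pipeline latency spike, the regional DNS resolver latency spike, the shared CDN node misconfiguration, the web server connection pool exhaustion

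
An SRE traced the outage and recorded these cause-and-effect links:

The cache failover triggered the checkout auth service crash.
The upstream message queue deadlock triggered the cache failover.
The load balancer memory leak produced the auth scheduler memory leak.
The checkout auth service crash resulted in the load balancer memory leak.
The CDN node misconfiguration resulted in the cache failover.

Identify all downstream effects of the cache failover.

Direct effects: the checkout auth service crash.
2 steps out: the load balancer memory leak.
3 steps out: the auth scheduler memory leak.
Not reachable from it: the upstream message queue deadlock, the CDN node misconfiguration.

the auth scheduler memory leak, the checkout auth service crash, the load balancer memory leak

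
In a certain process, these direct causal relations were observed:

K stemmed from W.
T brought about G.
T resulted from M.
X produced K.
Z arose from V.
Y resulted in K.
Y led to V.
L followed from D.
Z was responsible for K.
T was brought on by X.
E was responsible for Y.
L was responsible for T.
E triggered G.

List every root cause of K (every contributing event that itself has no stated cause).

Tracing upstream from K: K ← W.
A separate upstream branch: K ← Y ← E.
A separate upstream branch: K ← X.
Each of those chain origins has no stated cause.

E, W, X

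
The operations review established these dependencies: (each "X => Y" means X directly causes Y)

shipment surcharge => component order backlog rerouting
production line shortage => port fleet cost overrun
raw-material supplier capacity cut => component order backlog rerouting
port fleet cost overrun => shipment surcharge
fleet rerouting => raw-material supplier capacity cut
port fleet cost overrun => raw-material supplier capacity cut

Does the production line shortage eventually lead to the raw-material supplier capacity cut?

Yes

There is a causal chain: the production line shortage → the port fleet cost overrun → the raw-material supplier capacity cut.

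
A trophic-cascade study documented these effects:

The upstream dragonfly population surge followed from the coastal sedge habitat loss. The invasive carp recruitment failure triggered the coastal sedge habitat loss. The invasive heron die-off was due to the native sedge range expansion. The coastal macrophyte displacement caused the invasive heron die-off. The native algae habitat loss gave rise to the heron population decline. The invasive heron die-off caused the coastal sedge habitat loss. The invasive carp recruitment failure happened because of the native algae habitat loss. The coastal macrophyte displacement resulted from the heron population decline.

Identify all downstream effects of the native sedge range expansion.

Direct effects: the invasive heron die-off.
2 steps out: the coastal sedge habitat loss.
3 steps out: the upstream dragonfly population surge.
Not reachable from it: the native algae habitat loss, the heron population decline, the coastal macrophyte displacement, the invasive carp recruitment failure.

the coastal sedge habitat loss, the invasive heron die-off, the upstream dragonfly population surge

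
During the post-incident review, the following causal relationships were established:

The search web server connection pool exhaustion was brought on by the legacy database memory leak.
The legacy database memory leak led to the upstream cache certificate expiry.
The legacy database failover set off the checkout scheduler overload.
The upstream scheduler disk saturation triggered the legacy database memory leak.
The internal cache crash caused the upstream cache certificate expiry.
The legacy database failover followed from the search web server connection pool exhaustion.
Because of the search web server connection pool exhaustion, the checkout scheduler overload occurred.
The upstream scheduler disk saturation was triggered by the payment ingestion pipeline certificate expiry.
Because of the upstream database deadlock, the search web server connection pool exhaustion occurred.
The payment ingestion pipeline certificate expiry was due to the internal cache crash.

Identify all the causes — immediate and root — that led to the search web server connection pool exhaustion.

the internal cache crash, the legacy database memory leak, the payment ingestion pipeline certificate expiry, the upstream database deadlock, the upstream scheduler disk saturation

Immediate causes of the search web server connection pool exhaustion: the legacy database memory leak, the upstream database deadlock.
Further upstream: the internal cache crash, the payment ingestion pipeline certificate expiry, the upstream scheduler disk saturation.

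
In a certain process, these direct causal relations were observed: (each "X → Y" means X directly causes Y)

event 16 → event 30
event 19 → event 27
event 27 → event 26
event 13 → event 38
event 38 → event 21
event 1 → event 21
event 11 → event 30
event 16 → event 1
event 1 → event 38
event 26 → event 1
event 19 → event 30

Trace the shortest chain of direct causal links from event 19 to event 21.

event 19 → event 27 → event 26 → event 1 → event 21

event 19 → event 27
event 27 → event 26
event 26 → event 1
event 1 → event 21
Length: 4 steps.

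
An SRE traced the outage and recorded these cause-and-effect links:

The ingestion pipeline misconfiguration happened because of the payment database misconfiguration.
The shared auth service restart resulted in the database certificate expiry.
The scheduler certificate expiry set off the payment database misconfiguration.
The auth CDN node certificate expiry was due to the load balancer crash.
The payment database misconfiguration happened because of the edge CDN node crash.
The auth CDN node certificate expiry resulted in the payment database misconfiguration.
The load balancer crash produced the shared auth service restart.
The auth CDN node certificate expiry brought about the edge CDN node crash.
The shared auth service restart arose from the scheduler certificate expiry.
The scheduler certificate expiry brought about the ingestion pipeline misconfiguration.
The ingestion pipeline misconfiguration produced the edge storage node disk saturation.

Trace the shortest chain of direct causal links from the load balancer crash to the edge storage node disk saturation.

the load balancer crash → the auth CDN node certificate expiry → the payment database misconfiguration → the ingestion pipeline misconfiguration → the edge storage node disk saturation

the load balancer crash → the auth CDN node certificate expiry
the auth CDN node certificate expiry → the payment database misconfiguration
the payment database misconfiguration → the ingestion pipeline misconfiguration
the ingestion pipeline misconfiguration → the edge storage node disk saturation
Length: 4 steps.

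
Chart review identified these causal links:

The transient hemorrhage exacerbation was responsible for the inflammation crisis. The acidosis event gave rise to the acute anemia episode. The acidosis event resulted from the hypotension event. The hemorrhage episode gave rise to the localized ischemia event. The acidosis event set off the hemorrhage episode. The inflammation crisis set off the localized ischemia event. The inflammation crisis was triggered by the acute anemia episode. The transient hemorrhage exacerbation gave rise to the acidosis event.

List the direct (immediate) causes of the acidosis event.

the hypotension event, the transient hemorrhage exacerbation → the acidosis event with nothing further upstream stated.

the hypotension event, the transient hemorrhage exacerbation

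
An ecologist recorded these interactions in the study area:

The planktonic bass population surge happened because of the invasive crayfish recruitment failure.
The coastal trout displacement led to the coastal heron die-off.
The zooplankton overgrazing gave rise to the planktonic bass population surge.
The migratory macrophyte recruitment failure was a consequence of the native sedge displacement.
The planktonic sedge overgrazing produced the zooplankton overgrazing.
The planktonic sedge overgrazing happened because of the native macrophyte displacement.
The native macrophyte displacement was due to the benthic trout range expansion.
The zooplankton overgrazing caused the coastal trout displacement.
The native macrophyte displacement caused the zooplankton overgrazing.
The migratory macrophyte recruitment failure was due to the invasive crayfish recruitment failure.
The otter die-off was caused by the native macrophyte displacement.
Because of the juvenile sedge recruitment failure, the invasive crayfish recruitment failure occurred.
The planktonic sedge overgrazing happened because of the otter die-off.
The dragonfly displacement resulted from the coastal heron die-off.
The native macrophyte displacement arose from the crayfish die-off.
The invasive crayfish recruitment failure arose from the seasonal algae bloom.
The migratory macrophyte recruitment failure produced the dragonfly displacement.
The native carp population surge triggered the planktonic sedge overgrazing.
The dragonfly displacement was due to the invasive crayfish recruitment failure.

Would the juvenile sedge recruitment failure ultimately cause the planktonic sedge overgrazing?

No

The juvenile sedge recruitment failure leads to the invasive crayfish recruitment failure, the migratory macrophyte recruitment failure, the dragonfly displacement, the planktonic bass population surge; the planktonic sedge overgrazing is not among them.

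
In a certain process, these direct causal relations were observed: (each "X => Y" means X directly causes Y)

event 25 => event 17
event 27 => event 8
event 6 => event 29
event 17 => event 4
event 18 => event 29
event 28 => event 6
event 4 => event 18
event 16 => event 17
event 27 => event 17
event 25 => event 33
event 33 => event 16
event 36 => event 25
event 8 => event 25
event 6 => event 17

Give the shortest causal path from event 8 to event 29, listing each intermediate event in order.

event 8 → event 25
event 25 → event 17
event 17 → event 4
event 4 → event 18
event 18 → event 29
Length: 5 steps.

event 8 → event 25 → event 17 → event 4 → event 18 → event 29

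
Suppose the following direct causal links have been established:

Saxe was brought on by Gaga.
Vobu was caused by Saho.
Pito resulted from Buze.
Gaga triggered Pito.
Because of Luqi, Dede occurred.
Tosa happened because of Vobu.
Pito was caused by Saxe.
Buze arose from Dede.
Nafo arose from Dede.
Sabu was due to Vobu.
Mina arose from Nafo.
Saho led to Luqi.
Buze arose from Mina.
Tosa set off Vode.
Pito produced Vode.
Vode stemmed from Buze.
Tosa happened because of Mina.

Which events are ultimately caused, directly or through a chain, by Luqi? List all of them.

Buze, Dede, Mina, Nafo, Pito, Tosa, Vode

Direct effects: Dede.
2 steps out: Nafo, Buze.
3 steps out: Mina, Pito, Vode.
4 steps out: Tosa.
Not reachable from it: Gaga, Saho, Vobu, Sabu, Saxe.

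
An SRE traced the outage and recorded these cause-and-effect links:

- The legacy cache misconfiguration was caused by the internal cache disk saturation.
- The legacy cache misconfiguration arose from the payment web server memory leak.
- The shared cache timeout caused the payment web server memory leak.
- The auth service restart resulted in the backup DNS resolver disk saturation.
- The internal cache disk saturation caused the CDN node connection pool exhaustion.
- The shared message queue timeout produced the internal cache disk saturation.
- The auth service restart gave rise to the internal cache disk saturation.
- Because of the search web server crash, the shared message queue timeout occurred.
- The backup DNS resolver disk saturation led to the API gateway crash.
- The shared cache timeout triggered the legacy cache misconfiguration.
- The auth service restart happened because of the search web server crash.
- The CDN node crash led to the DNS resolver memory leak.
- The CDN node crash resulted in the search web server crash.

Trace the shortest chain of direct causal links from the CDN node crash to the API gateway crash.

the CDN node crash → the search web server crash → the auth service restart → the backup DNS resolver disk saturation → the API gateway crash

the CDN node crash → the search web server crash
the search web server crash → the auth service restart
the auth service restart → the backup DNS resolver disk saturation
the backup DNS resolver disk saturation → the API gateway crash
Length: 4 steps.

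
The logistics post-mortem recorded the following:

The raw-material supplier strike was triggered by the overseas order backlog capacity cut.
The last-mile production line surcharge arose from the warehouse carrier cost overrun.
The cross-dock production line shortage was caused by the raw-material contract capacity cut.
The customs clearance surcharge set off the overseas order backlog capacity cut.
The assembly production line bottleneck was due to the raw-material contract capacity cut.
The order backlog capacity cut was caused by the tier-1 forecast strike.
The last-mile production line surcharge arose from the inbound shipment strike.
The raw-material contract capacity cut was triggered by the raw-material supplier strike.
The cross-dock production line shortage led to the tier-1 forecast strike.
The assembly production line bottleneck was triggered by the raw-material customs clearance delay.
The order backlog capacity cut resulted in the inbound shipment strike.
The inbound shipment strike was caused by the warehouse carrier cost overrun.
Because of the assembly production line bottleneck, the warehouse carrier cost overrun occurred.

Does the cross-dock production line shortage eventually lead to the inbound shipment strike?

Yes

There is a causal chain: the cross-dock production line shortage → the tier-1 forecast strike → the order backlog capacity cut → the inbound shipment strike.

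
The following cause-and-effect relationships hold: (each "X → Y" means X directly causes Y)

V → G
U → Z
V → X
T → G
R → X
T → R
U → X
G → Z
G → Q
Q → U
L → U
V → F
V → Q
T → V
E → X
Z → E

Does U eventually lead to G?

U leads to Z, E, X; G is not among them.

No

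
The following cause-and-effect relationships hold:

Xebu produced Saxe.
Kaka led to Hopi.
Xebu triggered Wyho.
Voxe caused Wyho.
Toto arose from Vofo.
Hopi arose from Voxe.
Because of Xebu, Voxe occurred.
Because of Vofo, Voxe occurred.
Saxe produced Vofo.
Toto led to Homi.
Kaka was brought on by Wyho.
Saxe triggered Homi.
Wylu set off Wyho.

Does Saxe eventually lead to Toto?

There is a causal chain: Saxe → Vofo → Toto.

Yes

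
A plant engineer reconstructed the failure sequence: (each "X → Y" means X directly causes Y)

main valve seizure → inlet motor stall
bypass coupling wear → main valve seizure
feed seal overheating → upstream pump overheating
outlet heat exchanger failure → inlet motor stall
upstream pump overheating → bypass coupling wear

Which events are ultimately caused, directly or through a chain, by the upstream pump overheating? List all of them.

Direct effects: the bypass coupling wear.
2 steps out: the main valve seizure.
3 steps out: the inlet motor stall.
Not reachable from it: the feed seal overheating, the outlet heat exchanger failure.

the bypass coupling wear, the inlet motor stall, the main valve seizure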